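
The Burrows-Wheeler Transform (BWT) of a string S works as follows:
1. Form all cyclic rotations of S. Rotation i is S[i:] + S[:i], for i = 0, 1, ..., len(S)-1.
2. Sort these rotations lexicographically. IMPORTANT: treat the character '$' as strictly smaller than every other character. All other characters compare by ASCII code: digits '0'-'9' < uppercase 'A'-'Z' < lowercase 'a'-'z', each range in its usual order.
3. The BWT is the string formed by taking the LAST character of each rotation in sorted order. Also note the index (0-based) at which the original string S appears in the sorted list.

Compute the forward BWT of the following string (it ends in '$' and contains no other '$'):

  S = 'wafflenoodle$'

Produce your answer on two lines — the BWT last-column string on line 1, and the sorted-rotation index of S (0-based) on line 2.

All 13 rotations (rotation i = S[i:]+S[:i]):
  rot[0] = wafflenoodle$
  rot[1] = afflenoodle$w
  rot[2] = fflenoodle$wa
  rot[3] = flenoodle$waf
  rot[4] = lenoodle$waff
  rot[5] = enoodle$waffl
  rot[6] = noodle$waffle
  rot[7] = oodle$wafflen
  rot[8] = odle$waffleno
  rot[9] = dle$wafflenoo
  rot[10] = le$wafflenood
  rot[11] = e$wafflenoodl
  rot[12] = $wafflenoodle
Sorted (with $ < everything):
  sorted[0] = $wafflenoodle  (last char: 'e')
  sorted[1] = afflenoodle$w  (last char: 'w')
  sorted[2] = dle$wafflenoo  (last char: 'o')
  sorted[3] = e$wafflenoodl  (last char: 'l')
  sorted[4] = enoodle$waffl  (last char: 'l')
  sorted[5] = fflenoodle$wa  (last char: 'a')
  sorted[6] = flenoodle$waf  (last char: 'f')
  sorted[7] = le$wafflenood  (last char: 'd')
  sorted[8] = lenoodle$waff  (last char: 'f')
  sorted[9] = noodle$waffle  (last char: 'e')
  sorted[10] = odle$waffleno  (last char: 'o')
  sorted[11] = oodle$wafflen  (last char: 'n')
  sorted[12] = wafflenoodle$  (last char: '$')
Last column: ewollafdfeon$
Original string S is at sorted index 12

Answer: ewollafdfeon$
12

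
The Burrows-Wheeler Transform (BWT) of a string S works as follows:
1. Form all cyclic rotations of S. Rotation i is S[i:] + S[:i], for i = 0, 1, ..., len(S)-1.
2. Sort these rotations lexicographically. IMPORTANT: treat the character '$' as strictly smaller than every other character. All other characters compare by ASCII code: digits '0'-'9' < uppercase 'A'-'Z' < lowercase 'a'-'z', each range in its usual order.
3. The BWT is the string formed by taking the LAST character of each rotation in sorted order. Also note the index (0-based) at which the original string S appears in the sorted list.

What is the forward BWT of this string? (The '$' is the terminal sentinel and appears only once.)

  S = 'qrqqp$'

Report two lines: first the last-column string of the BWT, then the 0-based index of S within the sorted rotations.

All 6 rotations (rotation i = S[i:]+S[:i]):
  rot[0] = qrqqp$
  rot[1] = rqqp$q
  rot[2] = qqp$qr
  rot[3] = qp$qrq
  rot[4] = p$qrqq
  rot[5] = $qrqqp
Sorted (with $ < everything):
  sorted[0] = $qrqqp  (last char: 'p')
  sorted[1] = p$qrqq  (last char: 'q')
  sorted[2] = qp$qrq  (last char: 'q')
  sorted[3] = qqp$qr  (last char: 'r')
  sorted[4] = qrqqp$  (last char: '$')
  sorted[5] = rqqp$q  (last char: 'q')
Last column: pqqr$q
Original string S is at sorted index 4

Answer: pqqr$q
4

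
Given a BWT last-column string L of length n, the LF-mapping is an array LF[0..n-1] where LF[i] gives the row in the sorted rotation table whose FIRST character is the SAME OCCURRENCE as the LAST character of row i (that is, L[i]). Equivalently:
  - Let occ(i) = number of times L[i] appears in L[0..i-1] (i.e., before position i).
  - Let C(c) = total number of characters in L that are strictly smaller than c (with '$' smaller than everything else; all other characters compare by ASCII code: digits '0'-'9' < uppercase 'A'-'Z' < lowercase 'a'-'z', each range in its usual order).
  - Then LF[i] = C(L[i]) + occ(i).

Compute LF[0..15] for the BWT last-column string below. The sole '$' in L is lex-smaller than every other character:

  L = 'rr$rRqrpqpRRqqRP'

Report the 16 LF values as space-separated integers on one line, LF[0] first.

Answer: 12 13 0 14 2 8 15 6 9 7 3 4 10 11 5 1

Derivation:
Char counts: '$':1, 'P':1, 'R':4, 'p':2, 'q':4, 'r':4
C (first-col start): C('$')=0, C('P')=1, C('R')=2, C('p')=6, C('q')=8, C('r')=12
L[0]='r': occ=0, LF[0]=C('r')+0=12+0=12
L[1]='r': occ=1, LF[1]=C('r')+1=12+1=13
L[2]='$': occ=0, LF[2]=C('$')+0=0+0=0
L[3]='r': occ=2, LF[3]=C('r')+2=12+2=14
L[4]='R': occ=0, LF[4]=C('R')+0=2+0=2
L[5]='q': occ=0, LF[5]=C('q')+0=8+0=8
L[6]='r': occ=3, LF[6]=C('r')+3=12+3=15
L[7]='p': occ=0, LF[7]=C('p')+0=6+0=6
L[8]='q': occ=1, LF[8]=C('q')+1=8+1=9
L[9]='p': occ=1, LF[9]=C('p')+1=6+1=7
L[10]='R': occ=1, LF[10]=C('R')+1=2+1=3
L[11]='R': occ=2, LF[11]=C('R')+2=2+2=4
L[12]='q': occ=2, LF[12]=C('q')+2=8+2=10
L[13]='q': occ=3, LF[13]=C('q')+3=8+3=11
L[14]='R': occ=3, LF[14]=C('R')+3=2+3=5
L[15]='P': occ=0, LF[15]=C('P')+0=1+0=1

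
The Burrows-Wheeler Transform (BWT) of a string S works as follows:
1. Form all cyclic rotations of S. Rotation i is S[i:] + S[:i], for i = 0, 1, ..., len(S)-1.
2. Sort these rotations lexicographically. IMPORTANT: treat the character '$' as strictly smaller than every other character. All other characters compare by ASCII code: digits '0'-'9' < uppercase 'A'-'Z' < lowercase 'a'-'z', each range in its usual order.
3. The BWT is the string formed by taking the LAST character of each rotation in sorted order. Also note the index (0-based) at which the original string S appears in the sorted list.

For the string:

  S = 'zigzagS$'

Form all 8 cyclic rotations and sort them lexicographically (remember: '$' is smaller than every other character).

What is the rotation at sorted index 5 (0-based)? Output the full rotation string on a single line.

All 8 rotations (rotation i = S[i:]+S[:i]):
  rot[0] = zigzagS$
  rot[1] = igzagS$z
  rot[2] = gzagS$zi
  rot[3] = zagS$zig
  rot[4] = agS$zigz
  rot[5] = gS$zigza
  rot[6] = S$zigzag
  rot[7] = $zigzagS
Sorted (with $ < everything):
  sorted[0] = $zigzagS
  sorted[1] = S$zigzag
  sorted[2] = agS$zigz
  sorted[3] = gS$zigza
  sorted[4] = gzagS$zi
  sorted[5] = igzagS$z
  sorted[6] = zagS$zig
  sorted[7] = zigzagS$
sorted[5] = igzagS$z

Answer: igzagS$z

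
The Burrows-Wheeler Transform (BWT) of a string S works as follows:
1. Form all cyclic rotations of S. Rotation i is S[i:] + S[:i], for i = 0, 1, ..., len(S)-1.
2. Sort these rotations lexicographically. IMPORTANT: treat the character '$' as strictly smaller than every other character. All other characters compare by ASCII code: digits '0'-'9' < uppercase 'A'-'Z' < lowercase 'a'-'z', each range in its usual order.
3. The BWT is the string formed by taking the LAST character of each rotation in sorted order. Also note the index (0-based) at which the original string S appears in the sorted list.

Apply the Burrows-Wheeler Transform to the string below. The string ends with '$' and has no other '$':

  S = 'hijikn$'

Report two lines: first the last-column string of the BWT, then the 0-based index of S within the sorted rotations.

Answer: n$hjiik
1

Derivation:
All 7 rotations (rotation i = S[i:]+S[:i]):
  rot[0] = hijikn$
  rot[1] = ijikn$h
  rot[2] = jikn$hi
  rot[3] = ikn$hij
  rot[4] = kn$hiji
  rot[5] = n$hijik
  rot[6] = $hijikn
Sorted (with $ < everything):
  sorted[0] = $hijikn  (last char: 'n')
  sorted[1] = hijikn$  (last char: '$')
  sorted[2] = ijikn$h  (last char: 'h')
  sorted[3] = ikn$hij  (last char: 'j')
  sorted[4] = jikn$hi  (last char: 'i')
  sorted[5] = kn$hiji  (last char: 'i')
  sorted[6] = n$hijik  (last char: 'k')
Last column: n$hjiik
Original string S is at sorted index 1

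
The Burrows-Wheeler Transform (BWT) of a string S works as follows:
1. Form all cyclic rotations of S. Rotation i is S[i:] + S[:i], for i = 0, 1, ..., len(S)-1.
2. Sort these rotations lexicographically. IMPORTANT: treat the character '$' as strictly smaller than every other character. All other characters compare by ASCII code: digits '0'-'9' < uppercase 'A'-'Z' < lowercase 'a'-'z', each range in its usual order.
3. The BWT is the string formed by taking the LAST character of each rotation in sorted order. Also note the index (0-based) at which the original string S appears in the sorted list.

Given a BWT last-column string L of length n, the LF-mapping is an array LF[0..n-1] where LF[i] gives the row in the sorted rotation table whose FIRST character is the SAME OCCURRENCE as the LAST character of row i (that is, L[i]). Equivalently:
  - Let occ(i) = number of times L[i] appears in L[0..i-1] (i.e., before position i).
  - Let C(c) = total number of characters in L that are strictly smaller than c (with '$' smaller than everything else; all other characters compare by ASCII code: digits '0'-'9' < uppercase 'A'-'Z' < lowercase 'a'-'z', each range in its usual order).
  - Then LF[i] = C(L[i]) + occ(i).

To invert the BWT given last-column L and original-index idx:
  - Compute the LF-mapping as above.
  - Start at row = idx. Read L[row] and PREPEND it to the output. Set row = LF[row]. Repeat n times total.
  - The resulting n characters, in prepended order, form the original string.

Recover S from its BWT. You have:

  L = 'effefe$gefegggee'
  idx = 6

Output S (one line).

Answer: eggeggffeeefefe$

Derivation:
LF mapping: 1 8 9 2 10 3 0 12 4 11 5 13 14 15 6 7
Walk LF starting at row 6, prepending L[row]:
  step 1: row=6, L[6]='$', prepend. Next row=LF[6]=0
  step 2: row=0, L[0]='e', prepend. Next row=LF[0]=1
  step 3: row=1, L[1]='f', prepend. Next row=LF[1]=8
  step 4: row=8, L[8]='e', prepend. Next row=LF[8]=4
  step 5: row=4, L[4]='f', prepend. Next row=LF[4]=10
  step 6: row=10, L[10]='e', prepend. Next row=LF[10]=5
  step 7: row=5, L[5]='e', prepend. Next row=LF[5]=3
  step 8: row=3, L[3]='e', prepend. Next row=LF[3]=2
  step 9: row=2, L[2]='f', prepend. Next row=LF[2]=9
  step 10: row=9, L[9]='f', prepend. Next row=LF[9]=11
  step 11: row=11, L[11]='g', prepend. Next row=LF[11]=13
  step 12: row=13, L[13]='g', prepend. Next row=LF[13]=15
  step 13: row=15, L[15]='e', prepend. Next row=LF[15]=7
  step 14: row=7, L[7]='g', prepend. Next row=LF[7]=12
  step 15: row=12, L[12]='g', prepend. Next row=LF[12]=14
  step 16: row=14, L[14]='e', prepend. Next row=LF[14]=6
Reversed output: eggeggffeeefefe$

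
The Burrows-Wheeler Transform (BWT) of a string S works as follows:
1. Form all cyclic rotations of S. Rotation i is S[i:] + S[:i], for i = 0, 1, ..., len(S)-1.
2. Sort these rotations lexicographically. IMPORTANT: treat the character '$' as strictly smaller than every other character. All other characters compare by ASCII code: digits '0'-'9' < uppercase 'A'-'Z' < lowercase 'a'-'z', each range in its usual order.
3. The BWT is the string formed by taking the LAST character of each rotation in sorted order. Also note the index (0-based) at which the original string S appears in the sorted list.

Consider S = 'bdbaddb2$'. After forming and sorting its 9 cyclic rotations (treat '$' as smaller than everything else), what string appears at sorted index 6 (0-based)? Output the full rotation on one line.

Answer: db2$bdbad

Derivation:
All 9 rotations (rotation i = S[i:]+S[:i]):
  rot[0] = bdbaddb2$
  rot[1] = dbaddb2$b
  rot[2] = baddb2$bd
  rot[3] = addb2$bdb
  rot[4] = ddb2$bdba
  rot[5] = db2$bdbad
  rot[6] = b2$bdbadd
  rot[7] = 2$bdbaddb
  rot[8] = $bdbaddb2
Sorted (with $ < everything):
  sorted[0] = $bdbaddb2
  sorted[1] = 2$bdbaddb
  sorted[2] = addb2$bdb
  sorted[3] = b2$bdbadd
  sorted[4] = baddb2$bd
  sorted[5] = bdbaddb2$
  sorted[6] = db2$bdbad
  sorted[7] = dbaddb2$b
  sorted[8] = ddb2$bdba
sorted[6] = db2$bdbad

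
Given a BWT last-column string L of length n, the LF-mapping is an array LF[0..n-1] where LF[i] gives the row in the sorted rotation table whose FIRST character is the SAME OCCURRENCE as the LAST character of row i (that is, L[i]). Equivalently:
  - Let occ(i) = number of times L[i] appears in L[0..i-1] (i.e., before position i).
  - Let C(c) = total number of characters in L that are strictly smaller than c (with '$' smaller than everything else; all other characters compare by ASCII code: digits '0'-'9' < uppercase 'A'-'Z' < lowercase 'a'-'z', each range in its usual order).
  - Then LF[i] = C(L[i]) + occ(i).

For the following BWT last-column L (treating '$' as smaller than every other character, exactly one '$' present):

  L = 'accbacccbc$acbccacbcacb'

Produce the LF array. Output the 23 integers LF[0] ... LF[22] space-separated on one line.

Answer: 1 11 12 6 2 13 14 15 7 16 0 3 17 8 18 19 4 20 9 21 5 22 10

Derivation:
Char counts: '$':1, 'a':5, 'b':5, 'c':12
C (first-col start): C('$')=0, C('a')=1, C('b')=6, C('c')=11
L[0]='a': occ=0, LF[0]=C('a')+0=1+0=1
L[1]='c': occ=0, LF[1]=C('c')+0=11+0=11
L[2]='c': occ=1, LF[2]=C('c')+1=11+1=12
L[3]='b': occ=0, LF[3]=C('b')+0=6+0=6
L[4]='a': occ=1, LF[4]=C('a')+1=1+1=2
L[5]='c': occ=2, LF[5]=C('c')+2=11+2=13
L[6]='c': occ=3, LF[6]=C('c')+3=11+3=14
L[7]='c': occ=4, LF[7]=C('c')+4=11+4=15
L[8]='b': occ=1, LF[8]=C('b')+1=6+1=7
L[9]='c': occ=5, LF[9]=C('c')+5=11+5=16
L[10]='$': occ=0, LF[10]=C('$')+0=0+0=0
L[11]='a': occ=2, LF[11]=C('a')+2=1+2=3
L[12]='c': occ=6, LF[12]=C('c')+6=11+6=17
L[13]='b': occ=2, LF[13]=C('b')+2=6+2=8
L[14]='c': occ=7, LF[14]=C('c')+7=11+7=18
L[15]='c': occ=8, LF[15]=C('c')+8=11+8=19
L[16]='a': occ=3, LF[16]=C('a')+3=1+3=4
L[17]='c': occ=9, LF[17]=C('c')+9=11+9=20
L[18]='b': occ=3, LF[18]=C('b')+3=6+3=9
L[19]='c': occ=10, LF[19]=C('c')+10=11+10=21
L[20]='a': occ=4, LF[20]=C('a')+4=1+4=5
L[21]='c': occ=11, LF[21]=C('c')+11=11+11=22
L[22]='b': occ=4, LF[22]=C('b')+4=6+4=10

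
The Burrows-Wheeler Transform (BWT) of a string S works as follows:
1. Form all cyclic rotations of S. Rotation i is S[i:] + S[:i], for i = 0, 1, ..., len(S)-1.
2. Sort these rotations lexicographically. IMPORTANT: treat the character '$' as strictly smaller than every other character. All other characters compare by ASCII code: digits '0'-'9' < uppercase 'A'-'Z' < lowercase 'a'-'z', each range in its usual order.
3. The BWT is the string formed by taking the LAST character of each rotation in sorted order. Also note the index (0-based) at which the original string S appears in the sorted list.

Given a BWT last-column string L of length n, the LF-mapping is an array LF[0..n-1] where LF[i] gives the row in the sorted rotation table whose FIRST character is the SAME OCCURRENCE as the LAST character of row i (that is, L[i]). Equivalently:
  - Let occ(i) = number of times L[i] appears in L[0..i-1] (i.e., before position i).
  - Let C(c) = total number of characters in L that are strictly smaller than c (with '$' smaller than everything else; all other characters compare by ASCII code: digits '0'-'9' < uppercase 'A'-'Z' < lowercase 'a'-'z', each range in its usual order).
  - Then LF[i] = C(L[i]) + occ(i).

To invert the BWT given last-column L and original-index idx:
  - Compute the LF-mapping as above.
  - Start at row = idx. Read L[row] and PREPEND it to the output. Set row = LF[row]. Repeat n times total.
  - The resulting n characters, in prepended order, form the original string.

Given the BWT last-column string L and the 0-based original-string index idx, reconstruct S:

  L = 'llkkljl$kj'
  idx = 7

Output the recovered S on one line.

Answer: ljklkkjll$

Derivation:
LF mapping: 6 7 3 4 8 1 9 0 5 2
Walk LF starting at row 7, prepending L[row]:
  step 1: row=7, L[7]='$', prepend. Next row=LF[7]=0
  step 2: row=0, L[0]='l', prepend. Next row=LF[0]=6
  step 3: row=6, L[6]='l', prepend. Next row=LF[6]=9
  step 4: row=9, L[9]='j', prepend. Next row=LF[9]=2
  step 5: row=2, L[2]='k', prepend. Next row=LF[2]=3
  step 6: row=3, L[3]='k', prepend. Next row=LF[3]=4
  step 7: row=4, L[4]='l', prepend. Next row=LF[4]=8
  step 8: row=8, L[8]='k', prepend. Next row=LF[8]=5
  step 9: row=5, L[5]='j', prepend. Next row=LF[5]=1
  step 10: row=1, L[1]='l', prepend. Next row=LF[1]=7
Reversed output: ljklkkjll$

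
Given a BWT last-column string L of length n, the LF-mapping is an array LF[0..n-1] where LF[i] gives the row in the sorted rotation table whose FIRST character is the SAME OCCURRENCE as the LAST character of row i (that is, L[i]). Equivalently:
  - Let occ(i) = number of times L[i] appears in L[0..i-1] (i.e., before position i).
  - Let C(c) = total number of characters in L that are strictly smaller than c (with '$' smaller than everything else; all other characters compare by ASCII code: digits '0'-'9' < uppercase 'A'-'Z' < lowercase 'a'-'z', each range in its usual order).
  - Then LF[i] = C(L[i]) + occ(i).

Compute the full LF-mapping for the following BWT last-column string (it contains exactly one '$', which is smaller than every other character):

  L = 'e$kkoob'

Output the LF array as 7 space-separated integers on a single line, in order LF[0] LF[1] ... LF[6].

Answer: 2 0 3 4 5 6 1

Derivation:
Char counts: '$':1, 'b':1, 'e':1, 'k':2, 'o':2
C (first-col start): C('$')=0, C('b')=1, C('e')=2, C('k')=3, C('o')=5
L[0]='e': occ=0, LF[0]=C('e')+0=2+0=2
L[1]='$': occ=0, LF[1]=C('$')+0=0+0=0
L[2]='k': occ=0, LF[2]=C('k')+0=3+0=3
L[3]='k': occ=1, LF[3]=C('k')+1=3+1=4
L[4]='o': occ=0, LF[4]=C('o')+0=5+0=5
L[5]='o': occ=1, LF[5]=C('o')+1=5+1=6
L[6]='b': occ=0, LF[6]=C('b')+0=1+0=1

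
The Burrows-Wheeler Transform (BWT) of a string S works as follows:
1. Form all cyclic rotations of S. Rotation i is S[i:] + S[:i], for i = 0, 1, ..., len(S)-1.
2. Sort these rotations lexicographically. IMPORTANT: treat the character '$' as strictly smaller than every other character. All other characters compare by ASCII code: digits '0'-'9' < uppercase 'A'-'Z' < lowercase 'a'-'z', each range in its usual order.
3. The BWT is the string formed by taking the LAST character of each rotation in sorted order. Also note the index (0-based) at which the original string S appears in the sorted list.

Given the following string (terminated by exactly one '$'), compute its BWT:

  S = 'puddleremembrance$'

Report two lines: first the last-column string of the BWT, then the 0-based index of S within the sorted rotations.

Answer: ermnudcmrldeea$bep
14

Derivation:
All 18 rotations (rotation i = S[i:]+S[:i]):
  rot[0] = puddleremembrance$
  rot[1] = uddleremembrance$p
  rot[2] = ddleremembrance$pu
  rot[3] = dleremembrance$pud
  rot[4] = leremembrance$pudd
  rot[5] = eremembrance$puddl
  rot[6] = remembrance$puddle
  rot[7] = emembrance$puddler
  rot[8] = membrance$puddlere
  rot[9] = embrance$puddlerem
  rot[10] = mbrance$puddlereme
  rot[11] = brance$puddleremem
  rot[12] = rance$puddlerememb
  rot[13] = ance$puddleremembr
  rot[14] = nce$puddleremembra
  rot[15] = ce$puddleremembran
  rot[16] = e$puddleremembranc
  rot[17] = $puddleremembrance
Sorted (with $ < everything):
  sorted[0] = $puddleremembrance  (last char: 'e')
  sorted[1] = ance$puddleremembr  (last char: 'r')
  sorted[2] = brance$puddleremem  (last char: 'm')
  sorted[3] = ce$puddleremembran  (last char: 'n')
  sorted[4] = ddleremembrance$pu  (last char: 'u')
  sorted[5] = dleremembrance$pud  (last char: 'd')
  sorted[6] = e$puddleremembranc  (last char: 'c')
  sorted[7] = embrance$puddlerem  (last char: 'm')
  sorted[8] = emembrance$puddler  (last char: 'r')
  sorted[9] = eremembrance$puddl  (last char: 'l')
  sorted[10] = leremembrance$pudd  (last char: 'd')
  sorted[11] = mbrance$puddlereme  (last char: 'e')
  sorted[12] = membrance$puddlere  (last char: 'e')
  sorted[13] = nce$puddleremembra  (last char: 'a')
  sorted[14] = puddleremembrance$  (last char: '$')
  sorted[15] = rance$puddlerememb  (last char: 'b')
  sorted[16] = remembrance$puddle  (last char: 'e')
  sorted[17] = uddleremembrance$p  (last char: 'p')
Last column: ermnudcmrldeea$bep
Original string S is at sorted index 14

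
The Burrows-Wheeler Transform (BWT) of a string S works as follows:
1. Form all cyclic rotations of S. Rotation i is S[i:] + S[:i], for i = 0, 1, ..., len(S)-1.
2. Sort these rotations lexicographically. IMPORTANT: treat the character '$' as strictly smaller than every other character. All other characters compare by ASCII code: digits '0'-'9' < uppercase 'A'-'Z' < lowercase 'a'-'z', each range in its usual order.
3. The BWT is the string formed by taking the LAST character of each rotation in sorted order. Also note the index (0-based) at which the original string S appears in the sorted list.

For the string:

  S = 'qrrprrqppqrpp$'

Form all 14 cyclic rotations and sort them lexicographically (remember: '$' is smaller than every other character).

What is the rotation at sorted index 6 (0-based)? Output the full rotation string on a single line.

Answer: qppqrpp$qrrprr

Derivation:
All 14 rotations (rotation i = S[i:]+S[:i]):
  rot[0] = qrrprrqppqrpp$
  rot[1] = rrprrqppqrpp$q
  rot[2] = rprrqppqrpp$qr
  rot[3] = prrqppqrpp$qrr
  rot[4] = rrqppqrpp$qrrp
  rot[5] = rqppqrpp$qrrpr
  rot[6] = qppqrpp$qrrprr
  rot[7] = ppqrpp$qrrprrq
  rot[8] = pqrpp$qrrprrqp
  rot[9] = qrpp$qrrprrqpp
  rot[10] = rpp$qrrprrqppq
  rot[11] = pp$qrrprrqppqr
  rot[12] = p$qrrprrqppqrp
  rot[13] = $qrrprrqppqrpp
Sorted (with $ < everything):
  sorted[0] = $qrrprrqppqrpp
  sorted[1] = p$qrrprrqppqrp
  sorted[2] = pp$qrrprrqppqr
  sorted[3] = ppqrpp$qrrprrq
  sorted[4] = pqrpp$qrrprrqp
  sorted[5] = prrqppqrpp$qrr
  sorted[6] = qppqrpp$qrrprr
  sorted[7] = qrpp$qrrprrqpp
  sorted[8] = qrrprrqppqrpp$
  sorted[9] = rpp$qrrprrqppq
  sorted[10] = rprrqppqrpp$qr
  sorted[11] = rqppqrpp$qrrpr
  sorted[12] = rrprrqppqrpp$q
  sorted[13] = rrqppqrpp$qrrp
sorted[6] = qppqrpp$qrrprr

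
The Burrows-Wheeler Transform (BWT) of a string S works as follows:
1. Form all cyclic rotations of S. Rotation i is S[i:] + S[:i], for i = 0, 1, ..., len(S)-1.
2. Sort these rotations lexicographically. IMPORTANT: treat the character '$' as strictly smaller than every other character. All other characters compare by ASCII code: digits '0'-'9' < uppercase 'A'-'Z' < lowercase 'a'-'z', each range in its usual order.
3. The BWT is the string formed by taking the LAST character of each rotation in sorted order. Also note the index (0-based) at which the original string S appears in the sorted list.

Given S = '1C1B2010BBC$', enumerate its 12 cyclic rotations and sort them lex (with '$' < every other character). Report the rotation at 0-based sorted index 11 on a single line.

Answer: C1B2010BBC$1

Derivation:
All 12 rotations (rotation i = S[i:]+S[:i]):
  rot[0] = 1C1B2010BBC$
  rot[1] = C1B2010BBC$1
  rot[2] = 1B2010BBC$1C
  rot[3] = B2010BBC$1C1
  rot[4] = 2010BBC$1C1B
  rot[5] = 010BBC$1C1B2
  rot[6] = 10BBC$1C1B20
  rot[7] = 0BBC$1C1B201
  rot[8] = BBC$1C1B2010
  rot[9] = BC$1C1B2010B
  rot[10] = C$1C1B2010BB
  rot[11] = $1C1B2010BBC
Sorted (with $ < everything):
  sorted[0] = $1C1B2010BBC
  sorted[1] = 010BBC$1C1B2
  sorted[2] = 0BBC$1C1B201
  sorted[3] = 10BBC$1C1B20
  sorted[4] = 1B2010BBC$1C
  sorted[5] = 1C1B2010BBC$
  sorted[6] = 2010BBC$1C1B
  sorted[7] = B2010BBC$1C1
  sorted[8] = BBC$1C1B2010
  sorted[9] = BC$1C1B2010B
  sorted[10] = C$1C1B2010BB
  sorted[11] = C1B2010BBC$1
sorted[11] = C1B2010BBC$1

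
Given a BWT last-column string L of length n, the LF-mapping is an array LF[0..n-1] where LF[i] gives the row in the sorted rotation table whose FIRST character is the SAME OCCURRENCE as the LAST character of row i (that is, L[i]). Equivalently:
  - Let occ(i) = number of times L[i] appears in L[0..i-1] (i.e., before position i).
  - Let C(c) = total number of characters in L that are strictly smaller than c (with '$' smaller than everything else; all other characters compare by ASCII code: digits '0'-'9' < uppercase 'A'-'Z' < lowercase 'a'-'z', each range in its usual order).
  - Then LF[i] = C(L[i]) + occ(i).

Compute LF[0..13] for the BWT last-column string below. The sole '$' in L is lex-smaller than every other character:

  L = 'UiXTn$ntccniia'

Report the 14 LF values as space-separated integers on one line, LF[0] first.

Answer: 2 7 3 1 10 0 11 13 5 6 12 8 9 4

Derivation:
Char counts: '$':1, 'T':1, 'U':1, 'X':1, 'a':1, 'c':2, 'i':3, 'n':3, 't':1
C (first-col start): C('$')=0, C('T')=1, C('U')=2, C('X')=3, C('a')=4, C('c')=5, C('i')=7, C('n')=10, C('t')=13
L[0]='U': occ=0, LF[0]=C('U')+0=2+0=2
L[1]='i': occ=0, LF[1]=C('i')+0=7+0=7
L[2]='X': occ=0, LF[2]=C('X')+0=3+0=3
L[3]='T': occ=0, LF[3]=C('T')+0=1+0=1
L[4]='n': occ=0, LF[4]=C('n')+0=10+0=10
L[5]='$': occ=0, LF[5]=C('$')+0=0+0=0
L[6]='n': occ=1, LF[6]=C('n')+1=10+1=11
L[7]='t': occ=0, LF[7]=C('t')+0=13+0=13
L[8]='c': occ=0, LF[8]=C('c')+0=5+0=5
L[9]='c': occ=1, LF[9]=C('c')+1=5+1=6
L[10]='n': occ=2, LF[10]=C('n')+2=10+2=12
L[11]='i': occ=1, LF[11]=C('i')+1=7+1=8
L[12]='i': occ=2, LF[12]=C('i')+2=7+2=9
L[13]='a': occ=0, LF[13]=C('a')+0=4+0=4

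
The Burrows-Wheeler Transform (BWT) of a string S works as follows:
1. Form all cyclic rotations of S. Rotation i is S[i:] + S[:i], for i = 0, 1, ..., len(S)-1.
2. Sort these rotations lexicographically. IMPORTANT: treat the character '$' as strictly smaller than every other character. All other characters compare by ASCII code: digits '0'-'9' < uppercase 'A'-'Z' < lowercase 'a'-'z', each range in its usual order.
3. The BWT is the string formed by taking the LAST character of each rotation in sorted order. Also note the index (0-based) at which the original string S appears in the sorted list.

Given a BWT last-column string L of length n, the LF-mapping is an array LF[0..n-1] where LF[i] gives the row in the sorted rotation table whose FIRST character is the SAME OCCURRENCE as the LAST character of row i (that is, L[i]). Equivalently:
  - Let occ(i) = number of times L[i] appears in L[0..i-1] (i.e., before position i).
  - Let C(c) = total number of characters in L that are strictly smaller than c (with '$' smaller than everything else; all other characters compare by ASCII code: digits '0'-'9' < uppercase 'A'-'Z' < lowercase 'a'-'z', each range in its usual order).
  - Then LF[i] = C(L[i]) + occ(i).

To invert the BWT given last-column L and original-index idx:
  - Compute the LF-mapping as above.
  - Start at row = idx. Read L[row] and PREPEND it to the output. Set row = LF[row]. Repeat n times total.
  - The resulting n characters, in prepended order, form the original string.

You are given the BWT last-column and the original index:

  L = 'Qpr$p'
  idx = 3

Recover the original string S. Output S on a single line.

LF mapping: 1 2 4 0 3
Walk LF starting at row 3, prepending L[row]:
  step 1: row=3, L[3]='$', prepend. Next row=LF[3]=0
  step 2: row=0, L[0]='Q', prepend. Next row=LF[0]=1
  step 3: row=1, L[1]='p', prepend. Next row=LF[1]=2
  step 4: row=2, L[2]='r', prepend. Next row=LF[2]=4
  step 5: row=4, L[4]='p', prepend. Next row=LF[4]=3
Reversed output: prpQ$

Answer: prpQ$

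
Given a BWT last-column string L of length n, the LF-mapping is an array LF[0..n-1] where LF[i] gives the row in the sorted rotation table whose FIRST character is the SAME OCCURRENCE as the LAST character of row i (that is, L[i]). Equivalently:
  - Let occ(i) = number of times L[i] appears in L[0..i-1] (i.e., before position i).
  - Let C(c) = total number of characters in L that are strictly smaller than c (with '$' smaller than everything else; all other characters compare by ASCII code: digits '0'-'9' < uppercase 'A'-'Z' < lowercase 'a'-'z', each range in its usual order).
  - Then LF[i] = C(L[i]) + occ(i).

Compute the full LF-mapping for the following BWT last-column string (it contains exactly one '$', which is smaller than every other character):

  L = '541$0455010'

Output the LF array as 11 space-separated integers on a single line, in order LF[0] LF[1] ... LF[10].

Answer: 8 6 4 0 1 7 9 10 2 5 3

Derivation:
Char counts: '$':1, '0':3, '1':2, '4':2, '5':3
C (first-col start): C('$')=0, C('0')=1, C('1')=4, C('4')=6, C('5')=8
L[0]='5': occ=0, LF[0]=C('5')+0=8+0=8
L[1]='4': occ=0, LF[1]=C('4')+0=6+0=6
L[2]='1': occ=0, LF[2]=C('1')+0=4+0=4
L[3]='$': occ=0, LF[3]=C('$')+0=0+0=0
L[4]='0': occ=0, LF[4]=C('0')+0=1+0=1
L[5]='4': occ=1, LF[5]=C('4')+1=6+1=7
L[6]='5': occ=1, LF[6]=C('5')+1=8+1=9
L[7]='5': occ=2, LF[7]=C('5')+2=8+2=10
L[8]='0': occ=1, LF[8]=C('0')+1=1+1=2
L[9]='1': occ=1, LF[9]=C('1')+1=4+1=5
L[10]='0': occ=2, LF[10]=C('0')+2=1+2=3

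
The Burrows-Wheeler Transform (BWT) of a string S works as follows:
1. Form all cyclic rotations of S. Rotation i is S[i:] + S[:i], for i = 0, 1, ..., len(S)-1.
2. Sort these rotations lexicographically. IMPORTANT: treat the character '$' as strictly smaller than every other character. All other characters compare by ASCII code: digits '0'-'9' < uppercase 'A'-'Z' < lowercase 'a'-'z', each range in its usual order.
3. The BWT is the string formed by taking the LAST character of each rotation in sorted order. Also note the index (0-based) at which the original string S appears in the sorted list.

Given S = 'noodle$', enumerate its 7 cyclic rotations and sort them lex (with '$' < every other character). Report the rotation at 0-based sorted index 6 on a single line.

All 7 rotations (rotation i = S[i:]+S[:i]):
  rot[0] = noodle$
  rot[1] = oodle$n
  rot[2] = odle$no
  rot[3] = dle$noo
  rot[4] = le$nood
  rot[5] = e$noodl
  rot[6] = $noodle
Sorted (with $ < everything):
  sorted[0] = $noodle
  sorted[1] = dle$noo
  sorted[2] = e$noodl
  sorted[3] = le$nood
  sorted[4] = noodle$
  sorted[5] = odle$no
  sorted[6] = oodle$n
sorted[6] = oodle$n

Answer: oodle$n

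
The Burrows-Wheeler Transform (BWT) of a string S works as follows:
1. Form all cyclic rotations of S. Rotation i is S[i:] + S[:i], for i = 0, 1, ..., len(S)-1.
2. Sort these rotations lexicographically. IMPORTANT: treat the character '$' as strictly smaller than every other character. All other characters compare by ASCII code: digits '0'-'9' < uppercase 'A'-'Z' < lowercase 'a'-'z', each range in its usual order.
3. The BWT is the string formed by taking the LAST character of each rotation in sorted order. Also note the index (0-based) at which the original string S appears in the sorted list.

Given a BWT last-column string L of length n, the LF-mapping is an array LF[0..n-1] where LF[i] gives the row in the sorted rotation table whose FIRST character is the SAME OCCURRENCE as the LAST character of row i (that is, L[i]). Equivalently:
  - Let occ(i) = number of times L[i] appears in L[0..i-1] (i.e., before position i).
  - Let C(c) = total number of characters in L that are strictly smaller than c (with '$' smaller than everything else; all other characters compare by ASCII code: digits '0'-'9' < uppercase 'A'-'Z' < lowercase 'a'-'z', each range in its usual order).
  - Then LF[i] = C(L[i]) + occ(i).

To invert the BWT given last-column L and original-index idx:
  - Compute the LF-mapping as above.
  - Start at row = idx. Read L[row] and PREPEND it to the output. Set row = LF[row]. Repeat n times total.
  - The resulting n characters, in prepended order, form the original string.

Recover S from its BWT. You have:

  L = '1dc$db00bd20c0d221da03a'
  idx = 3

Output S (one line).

LF mapping: 6 18 16 0 19 14 1 2 15 20 8 3 17 4 21 9 10 7 22 12 5 11 13
Walk LF starting at row 3, prepending L[row]:
  step 1: row=3, L[3]='$', prepend. Next row=LF[3]=0
  step 2: row=0, L[0]='1', prepend. Next row=LF[0]=6
  step 3: row=6, L[6]='0', prepend. Next row=LF[6]=1
  step 4: row=1, L[1]='d', prepend. Next row=LF[1]=18
  step 5: row=18, L[18]='d', prepend. Next row=LF[18]=22
  step 6: row=22, L[22]='a', prepend. Next row=LF[22]=13
  step 7: row=13, L[13]='0', prepend. Next row=LF[13]=4
  step 8: row=4, L[4]='d', prepend. Next row=LF[4]=19
  step 9: row=19, L[19]='a', prepend. Next row=LF[19]=12
  step 10: row=12, L[12]='c', prepend. Next row=LF[12]=17
  step 11: row=17, L[17]='1', prepend. Next row=LF[17]=7
  step 12: row=7, L[7]='0', prepend. Next row=LF[7]=2
  step 13: row=2, L[2]='c', prepend. Next row=LF[2]=16
  step 14: row=16, L[16]='2', prepend. Next row=LF[16]=10
  step 15: row=10, L[10]='2', prepend. Next row=LF[10]=8
  step 16: row=8, L[8]='b', prepend. Next row=LF[8]=15
  step 17: row=15, L[15]='2', prepend. Next row=LF[15]=9
  step 18: row=9, L[9]='d', prepend. Next row=LF[9]=20
  step 19: row=20, L[20]='0', prepend. Next row=LF[20]=5
  step 20: row=5, L[5]='b', prepend. Next row=LF[5]=14
  step 21: row=14, L[14]='d', prepend. Next row=LF[14]=21
  step 22: row=21, L[21]='3', prepend. Next row=LF[21]=11
  step 23: row=11, L[11]='0', prepend. Next row=LF[11]=3
Reversed output: 03db0d2b22c01cad0add01$

Answer: 03db0d2b22c01cad0add01$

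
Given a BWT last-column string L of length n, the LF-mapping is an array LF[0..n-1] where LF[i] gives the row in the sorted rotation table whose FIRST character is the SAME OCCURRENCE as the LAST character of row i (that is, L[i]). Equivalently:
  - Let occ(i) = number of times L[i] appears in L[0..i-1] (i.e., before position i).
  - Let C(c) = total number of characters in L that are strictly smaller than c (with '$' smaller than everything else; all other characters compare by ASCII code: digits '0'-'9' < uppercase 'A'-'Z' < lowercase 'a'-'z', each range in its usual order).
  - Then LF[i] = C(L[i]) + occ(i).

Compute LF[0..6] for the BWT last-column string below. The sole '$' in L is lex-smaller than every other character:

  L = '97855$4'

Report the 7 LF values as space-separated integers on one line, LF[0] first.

Answer: 6 4 5 2 3 0 1

Derivation:
Char counts: '$':1, '4':1, '5':2, '7':1, '8':1, '9':1
C (first-col start): C('$')=0, C('4')=1, C('5')=2, C('7')=4, C('8')=5, C('9')=6
L[0]='9': occ=0, LF[0]=C('9')+0=6+0=6
L[1]='7': occ=0, LF[1]=C('7')+0=4+0=4
L[2]='8': occ=0, LF[2]=C('8')+0=5+0=5
L[3]='5': occ=0, LF[3]=C('5')+0=2+0=2
L[4]='5': occ=1, LF[4]=C('5')+1=2+1=3
L[5]='$': occ=0, LF[5]=C('$')+0=0+0=0
L[6]='4': occ=0, LF[6]=C('4')+0=1+0=1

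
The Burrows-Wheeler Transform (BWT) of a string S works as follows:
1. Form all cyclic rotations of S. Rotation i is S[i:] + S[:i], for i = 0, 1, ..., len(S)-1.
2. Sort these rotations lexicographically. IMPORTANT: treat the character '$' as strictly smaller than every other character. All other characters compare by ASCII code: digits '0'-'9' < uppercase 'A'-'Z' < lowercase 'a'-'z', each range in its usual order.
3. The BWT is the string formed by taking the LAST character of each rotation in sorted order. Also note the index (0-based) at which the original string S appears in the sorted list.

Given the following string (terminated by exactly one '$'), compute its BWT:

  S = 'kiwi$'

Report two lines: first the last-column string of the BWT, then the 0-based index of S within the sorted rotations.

Answer: iwk$i
3

Derivation:
All 5 rotations (rotation i = S[i:]+S[:i]):
  rot[0] = kiwi$
  rot[1] = iwi$k
  rot[2] = wi$ki
  rot[3] = i$kiw
  rot[4] = $kiwi
Sorted (with $ < everything):
  sorted[0] = $kiwi  (last char: 'i')
  sorted[1] = i$kiw  (last char: 'w')
  sorted[2] = iwi$k  (last char: 'k')
  sorted[3] = kiwi$  (last char: '$')
  sorted[4] = wi$ki  (last char: 'i')
Last column: iwk$i
Original string S is at sorted index 3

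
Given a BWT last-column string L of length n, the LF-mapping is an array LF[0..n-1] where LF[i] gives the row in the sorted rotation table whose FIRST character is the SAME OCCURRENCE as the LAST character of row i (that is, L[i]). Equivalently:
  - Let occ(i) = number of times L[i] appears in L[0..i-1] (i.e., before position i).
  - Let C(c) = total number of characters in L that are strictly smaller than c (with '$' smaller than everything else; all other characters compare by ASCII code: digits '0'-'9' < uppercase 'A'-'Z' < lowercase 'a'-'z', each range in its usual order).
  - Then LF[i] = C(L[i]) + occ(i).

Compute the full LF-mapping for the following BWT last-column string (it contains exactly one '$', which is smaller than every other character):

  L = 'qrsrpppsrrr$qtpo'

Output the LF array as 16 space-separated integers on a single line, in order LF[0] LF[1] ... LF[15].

Answer: 6 8 13 9 2 3 4 14 10 11 12 0 7 15 5 1

Derivation:
Char counts: '$':1, 'o':1, 'p':4, 'q':2, 'r':5, 's':2, 't':1
C (first-col start): C('$')=0, C('o')=1, C('p')=2, C('q')=6, C('r')=8, C('s')=13, C('t')=15
L[0]='q': occ=0, LF[0]=C('q')+0=6+0=6
L[1]='r': occ=0, LF[1]=C('r')+0=8+0=8
L[2]='s': occ=0, LF[2]=C('s')+0=13+0=13
L[3]='r': occ=1, LF[3]=C('r')+1=8+1=9
L[4]='p': occ=0, LF[4]=C('p')+0=2+0=2
L[5]='p': occ=1, LF[5]=C('p')+1=2+1=3
L[6]='p': occ=2, LF[6]=C('p')+2=2+2=4
L[7]='s': occ=1, LF[7]=C('s')+1=13+1=14
L[8]='r': occ=2, LF[8]=C('r')+2=8+2=10
L[9]='r': occ=3, LF[9]=C('r')+3=8+3=11
L[10]='r': occ=4, LF[10]=C('r')+4=8+4=12
L[11]='$': occ=0, LF[11]=C('$')+0=0+0=0
L[12]='q': occ=1, LF[12]=C('q')+1=6+1=7
L[13]='t': occ=0, LF[13]=C('t')+0=15+0=15
L[14]='p': occ=3, LF[14]=C('p')+3=2+3=5
L[15]='o': occ=0, LF[15]=C('o')+0=1+0=1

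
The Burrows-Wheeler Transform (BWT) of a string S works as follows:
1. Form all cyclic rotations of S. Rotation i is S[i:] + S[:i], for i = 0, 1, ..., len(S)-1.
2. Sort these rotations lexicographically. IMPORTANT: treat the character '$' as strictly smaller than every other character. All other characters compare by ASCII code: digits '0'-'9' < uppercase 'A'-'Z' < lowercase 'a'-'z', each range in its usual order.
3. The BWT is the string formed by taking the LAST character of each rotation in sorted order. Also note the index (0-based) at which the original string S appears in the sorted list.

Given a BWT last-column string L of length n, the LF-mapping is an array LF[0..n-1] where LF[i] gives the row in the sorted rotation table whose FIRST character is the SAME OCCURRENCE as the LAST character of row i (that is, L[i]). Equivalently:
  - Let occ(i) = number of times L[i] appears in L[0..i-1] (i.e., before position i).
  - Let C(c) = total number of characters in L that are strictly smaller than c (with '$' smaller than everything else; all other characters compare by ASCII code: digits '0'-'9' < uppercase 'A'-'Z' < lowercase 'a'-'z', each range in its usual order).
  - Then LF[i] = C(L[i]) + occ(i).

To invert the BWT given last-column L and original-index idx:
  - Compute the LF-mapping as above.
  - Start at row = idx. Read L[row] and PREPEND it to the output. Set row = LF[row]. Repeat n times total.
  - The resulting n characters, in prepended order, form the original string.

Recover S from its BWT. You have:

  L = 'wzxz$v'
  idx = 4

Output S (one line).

LF mapping: 2 4 3 5 0 1
Walk LF starting at row 4, prepending L[row]:
  step 1: row=4, L[4]='$', prepend. Next row=LF[4]=0
  step 2: row=0, L[0]='w', prepend. Next row=LF[0]=2
  step 3: row=2, L[2]='x', prepend. Next row=LF[2]=3
  step 4: row=3, L[3]='z', prepend. Next row=LF[3]=5
  step 5: row=5, L[5]='v', prepend. Next row=LF[5]=1
  step 6: row=1, L[1]='z', prepend. Next row=LF[1]=4
Reversed output: zvzxw$

Answer: zvzxw$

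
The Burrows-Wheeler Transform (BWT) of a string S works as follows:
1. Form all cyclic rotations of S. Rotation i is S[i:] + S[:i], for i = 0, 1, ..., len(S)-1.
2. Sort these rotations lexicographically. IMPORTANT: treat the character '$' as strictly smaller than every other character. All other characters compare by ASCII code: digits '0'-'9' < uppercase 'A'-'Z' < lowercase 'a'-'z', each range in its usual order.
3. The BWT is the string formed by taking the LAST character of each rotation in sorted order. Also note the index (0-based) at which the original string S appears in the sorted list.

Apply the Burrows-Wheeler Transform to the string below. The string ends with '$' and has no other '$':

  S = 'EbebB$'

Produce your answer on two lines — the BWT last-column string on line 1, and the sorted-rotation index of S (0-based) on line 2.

All 6 rotations (rotation i = S[i:]+S[:i]):
  rot[0] = EbebB$
  rot[1] = bebB$E
  rot[2] = ebB$Eb
  rot[3] = bB$Ebe
  rot[4] = B$Ebeb
  rot[5] = $EbebB
Sorted (with $ < everything):
  sorted[0] = $EbebB  (last char: 'B')
  sorted[1] = B$Ebeb  (last char: 'b')
  sorted[2] = EbebB$  (last char: '$')
  sorted[3] = bB$Ebe  (last char: 'e')
  sorted[4] = bebB$E  (last char: 'E')
  sorted[5] = ebB$Eb  (last char: 'b')
Last column: Bb$eEb
Original string S is at sorted index 2

Answer: Bb$eEb
2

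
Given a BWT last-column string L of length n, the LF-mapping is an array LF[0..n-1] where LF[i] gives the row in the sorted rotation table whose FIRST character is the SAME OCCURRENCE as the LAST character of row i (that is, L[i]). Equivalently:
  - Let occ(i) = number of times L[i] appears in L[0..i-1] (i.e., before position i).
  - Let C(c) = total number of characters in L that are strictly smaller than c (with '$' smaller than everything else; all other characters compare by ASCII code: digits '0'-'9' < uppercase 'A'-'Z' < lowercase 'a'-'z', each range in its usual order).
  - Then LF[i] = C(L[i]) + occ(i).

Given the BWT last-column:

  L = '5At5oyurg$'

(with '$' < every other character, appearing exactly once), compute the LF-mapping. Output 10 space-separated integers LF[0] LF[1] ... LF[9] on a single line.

Char counts: '$':1, '5':2, 'A':1, 'g':1, 'o':1, 'r':1, 't':1, 'u':1, 'y':1
C (first-col start): C('$')=0, C('5')=1, C('A')=3, C('g')=4, C('o')=5, C('r')=6, C('t')=7, C('u')=8, C('y')=9
L[0]='5': occ=0, LF[0]=C('5')+0=1+0=1
L[1]='A': occ=0, LF[1]=C('A')+0=3+0=3
L[2]='t': occ=0, LF[2]=C('t')+0=7+0=7
L[3]='5': occ=1, LF[3]=C('5')+1=1+1=2
L[4]='o': occ=0, LF[4]=C('o')+0=5+0=5
L[5]='y': occ=0, LF[5]=C('y')+0=9+0=9
L[6]='u': occ=0, LF[6]=C('u')+0=8+0=8
L[7]='r': occ=0, LF[7]=C('r')+0=6+0=6
L[8]='g': occ=0, LF[8]=C('g')+0=4+0=4
L[9]='$': occ=0, LF[9]=C('$')+0=0+0=0

Answer: 1 3 7 2 5 9 8 6 4 0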